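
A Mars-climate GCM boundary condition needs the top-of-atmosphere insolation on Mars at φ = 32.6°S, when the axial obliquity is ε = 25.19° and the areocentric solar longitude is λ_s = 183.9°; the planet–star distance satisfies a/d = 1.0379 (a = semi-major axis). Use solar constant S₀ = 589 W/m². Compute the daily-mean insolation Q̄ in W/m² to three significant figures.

sin δ = sin 25.19° × sin 183.9° = -0.02895, so δ = -1.659°.
cos H₀ = −tan(-32.6°) tan(-1.659°) = -0.0185, H₀ = 1.5893 rad.
Bracket: H₀ sin φ sin δ + cos φ cos δ sin H₀ = 1.5893×-0.53877×-0.02895 + 0.84245×0.99958×0.99983 = 0.024789 + 0.841953 = 0.866742.
Inverse-square distance factor (a/d)² = 1.0379² = 1.077236.
Q̄ = (S₀/π) × 1.077236 × [bracket] = (589/π) × 1.077236 × 0.866742 = 175.1 W/m².

Q̄ ≈ 175 W/m²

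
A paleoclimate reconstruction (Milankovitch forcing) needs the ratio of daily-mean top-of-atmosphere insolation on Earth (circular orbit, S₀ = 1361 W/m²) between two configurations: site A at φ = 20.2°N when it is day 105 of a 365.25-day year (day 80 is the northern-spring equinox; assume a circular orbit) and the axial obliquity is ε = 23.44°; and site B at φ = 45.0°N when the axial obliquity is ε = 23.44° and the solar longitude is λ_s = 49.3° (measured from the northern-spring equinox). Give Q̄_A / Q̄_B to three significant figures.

— Configuration A (φ=+20.2°):
Solar longitude: λ_s = 360° × (105 − 80)/365.25 = 24.641°.
sin δ = sin 23.44° × sin 24.641° = 0.16585, so δ = +9.547°.
cos H₀ = −tan(+20.2°) tan(+9.547°) = -0.0619, H₀ = 1.6327 rad.
Bracket: H₀ sin φ sin δ + cos φ cos δ sin H₀ = 1.6327×0.34530×0.16585 + 0.93849×0.98615×0.99808 = 0.093501 + 0.923715 = 1.017216.
Q̄ = (S₀/π) × [bracket] = (1361/π) × 1.017216 = 440.68 W/m².
— Configuration B (φ=+45.0°):
Solar declination: sin δ = sin ε · sin λ_s = sin 23.44° × sin 49.3° = 0.30158, so δ = +17.552°.
cos H₀ = −tan(+45.0°) tan(+17.552°) = -0.3163, H₀ = 1.8926 rad.
Bracket: H₀ sin φ sin δ + cos φ cos δ sin H₀ = 1.8926×0.70711×0.30158 + 0.70711×0.95344×0.94866 = 0.403597 + 0.639574 = 1.043171.
Q̄ = (S₀/π) × [bracket] = (1361/π) × 1.043171 = 451.92 W/m².
Ratio Q̄_A / Q̄_B = 440.68 / 451.92 = 0.9751.

Q̄_A / Q̄_B ≈ 0.975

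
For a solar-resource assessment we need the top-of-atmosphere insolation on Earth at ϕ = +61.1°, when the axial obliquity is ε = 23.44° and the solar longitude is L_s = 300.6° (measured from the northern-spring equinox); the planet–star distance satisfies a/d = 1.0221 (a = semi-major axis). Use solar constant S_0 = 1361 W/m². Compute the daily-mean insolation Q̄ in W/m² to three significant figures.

Solar declination: sin δ = sin ε · sin L_s = sin 23.44° × sin 300.6° = -0.34239, so δ = -20.023°.
cos h₀ = −tan(+61.1°) tan(-20.023°) = 0.6601, h₀ = 0.8498 rad.
Bracket: h₀ sin ϕ sin δ + cos ϕ cos δ sin h₀ = 0.8498×0.87546×-0.34239 + 0.48328×0.93956×0.75114 = -0.254726 + 0.341071 = 0.086345.
Inverse-square distance factor (a/d)² = 1.0221² = 1.044688.
Q̄ = (S_0/π) × 1.044688 × [bracket] = (1361/π) × 1.044688 × 0.086345 = 39.08 W/m².

Q̄ ≈ 39.1 W/m²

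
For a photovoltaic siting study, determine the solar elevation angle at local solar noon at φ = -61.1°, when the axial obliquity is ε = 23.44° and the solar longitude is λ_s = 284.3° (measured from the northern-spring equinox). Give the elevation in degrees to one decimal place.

Solar declination: sin δ = sin ε · sin λ_s = sin 23.44° × sin 284.3° = -0.38546, so δ = -22.673°.
At local noon the hour angle is zero, so the zenith angle equals |φ − δ| = |-61.1° − (-22.673°)| = 38.427°.
Elevation = 90° − 38.427° = 51.6°.

51.6°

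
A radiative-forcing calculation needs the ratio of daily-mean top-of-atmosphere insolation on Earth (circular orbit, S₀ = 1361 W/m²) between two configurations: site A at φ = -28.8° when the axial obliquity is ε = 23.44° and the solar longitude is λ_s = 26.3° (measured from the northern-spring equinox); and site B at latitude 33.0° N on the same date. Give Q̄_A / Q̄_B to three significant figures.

— Configuration A (φ=-28.8°):
Solar declination: sin δ = sin ε · sin λ_s = sin 23.44° × sin 26.3° = 0.17625, so δ = +10.151°.
cos H₀ = −tan(-28.8°) tan(+10.151°) = 0.0984, H₀ = 1.4722 rad.
Bracket: H₀ sin φ sin δ + cos φ cos δ sin H₀ = 1.4722×-0.48175×0.17625 + 0.87631×0.98435×0.99514 = -0.125002 + 0.858404 = 0.733402.
Q̄ = (S₀/π) × [bracket] = (1361/π) × 0.733402 = 317.72 W/m².
— Configuration B (φ=+33.0°):
cos H₀ = −tan(+33.0°) tan(+10.151°) = -0.1163, H₀ = 1.6873 rad.
Bracket: H₀ sin φ sin δ + cos φ cos δ sin H₀ = 1.6873×0.54464×0.17625 + 0.83867×0.98435×0.99322 = 0.161969 + 0.819948 = 0.981917.
Q̄ = (S₀/π) × [bracket] = (1361/π) × 0.981917 = 425.39 W/m².
Ratio Q̄_A / Q̄_B = 317.72 / 425.39 = 0.7469.

Q̄_A / Q̄_B ≈ 0.747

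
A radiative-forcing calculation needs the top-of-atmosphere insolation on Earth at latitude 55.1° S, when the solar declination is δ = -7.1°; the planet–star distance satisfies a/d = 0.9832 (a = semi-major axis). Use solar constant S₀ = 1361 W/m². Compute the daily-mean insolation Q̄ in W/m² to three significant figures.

Q̄ ≈ 308 W/m²

cos H₀ = −tan(-55.1°) tan(-7.100°) = -0.1785, H₀ = 1.7503 rad.
Bracket: H₀ sin φ sin δ + cos φ cos δ sin H₀ = 1.7503×-0.82015×-0.12360 + 0.57215×0.99233×0.98393 = 0.177429 + 0.558638 = 0.736067.
Inverse-square distance factor (a/d)² = 0.9832² = 0.966682.
Q̄ = (S₀/π) × 0.966682 × [bracket] = (1361/π) × 0.966682 × 0.736067 = 308.3 W/m².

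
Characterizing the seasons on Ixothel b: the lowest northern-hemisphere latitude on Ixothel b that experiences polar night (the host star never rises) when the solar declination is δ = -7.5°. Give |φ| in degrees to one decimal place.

Polar night requires cos H₀ = −tan φ tan δ ≥ 1, i.e. tan φ tan δ ≤ −1.
The boundary is |tan φ| · |tan δ| = 1, so |φ| = 90° − |δ| = 90° − 7.5° = 82.5° in the northern hemisphere.

|φ| = 82.5°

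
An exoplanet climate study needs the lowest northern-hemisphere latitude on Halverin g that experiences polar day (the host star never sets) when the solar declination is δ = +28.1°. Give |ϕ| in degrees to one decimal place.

|ϕ| = 61.9°

Polar day requires cos h₀ = −tan ϕ tan δ ≤ −1, i.e. tan ϕ tan δ ≥ 1.
The boundary is |tan ϕ| · |tan δ| = 1, so |ϕ| = 90° − |δ| = 90° − 28.1° = 61.9° in the northern hemisphere.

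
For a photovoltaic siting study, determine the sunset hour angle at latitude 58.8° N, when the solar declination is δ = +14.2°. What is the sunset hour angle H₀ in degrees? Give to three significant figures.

cos H₀ = −tan φ · tan δ = −tan(+58.8°) × tan(+14.200°) = -0.4178, so H₀ = 2.0018 rad = 114.70°.

H₀ = 115°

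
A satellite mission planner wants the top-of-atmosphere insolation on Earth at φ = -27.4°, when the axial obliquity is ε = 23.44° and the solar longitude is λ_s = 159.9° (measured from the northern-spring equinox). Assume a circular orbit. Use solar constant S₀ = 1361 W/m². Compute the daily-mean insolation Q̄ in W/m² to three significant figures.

Q̄ ≈ 339 W/m²

Solar declination: sin δ = sin ε · sin λ_s = sin 23.44° × sin 159.9° = 0.13670, so δ = +7.857°.
cos H₀ = −tan(-27.4°) tan(+7.857°) = 0.0715, H₀ = 1.4992 rad.
Bracket: H₀ sin φ sin δ + cos φ cos δ sin H₀ = 1.4992×-0.46020×0.13670 + 0.88782×0.99061×0.99744 = -0.094314 + 0.877232 = 0.782918.
Q̄ = (S₀/π) × [bracket] = (1361/π) × 0.782918 = 339.2 W/m².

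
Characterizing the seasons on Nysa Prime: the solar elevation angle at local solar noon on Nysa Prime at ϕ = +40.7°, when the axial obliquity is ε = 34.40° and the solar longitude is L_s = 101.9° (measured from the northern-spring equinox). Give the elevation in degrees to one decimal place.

Solar declination: sin δ = sin ε · sin L_s = sin 34.40° × sin 101.9° = 0.55283, so δ = +33.561°.
At local noon the hour angle is zero, so the zenith angle equals |ϕ − δ| = |+40.7° − (+33.561°)| = 7.139°.
Elevation = 90° − 7.139° = 82.9°.

82.9°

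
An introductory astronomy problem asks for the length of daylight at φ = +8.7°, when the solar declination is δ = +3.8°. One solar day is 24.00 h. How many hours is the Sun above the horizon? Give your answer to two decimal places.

cos H₀ = −tan φ · tan δ = −tan(+8.7°) × tan(+3.800°) = -0.0102, so H₀ = 1.5810 rad = 90.58°.
Daylight = 2H₀/(2π) × 24.00 h = (1.5810/π) × 24.00 = 12.08 h.

12.08 h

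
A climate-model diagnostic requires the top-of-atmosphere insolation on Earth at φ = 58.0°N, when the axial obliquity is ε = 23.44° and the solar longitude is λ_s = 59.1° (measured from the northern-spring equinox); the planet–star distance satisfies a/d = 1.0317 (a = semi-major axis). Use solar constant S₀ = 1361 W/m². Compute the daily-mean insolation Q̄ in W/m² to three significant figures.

Solar declination: sin δ = sin ε · sin λ_s = sin 23.44° × sin 59.1° = 0.34133, so δ = +19.958°.
cos H₀ = −tan(+58.0°) tan(+19.958°) = -0.5811, H₀ = 2.1909 rad.
Bracket: H₀ sin φ sin δ + cos φ cos δ sin H₀ = 2.1909×0.84805×0.34133 + 0.52992×0.93994×0.81380 = 0.634189 + 0.405348 = 1.039537.
Inverse-square distance factor (a/d)² = 1.0317² = 1.064405.
Q̄ = (S₀/π) × 1.064405 × [bracket] = (1361/π) × 1.064405 × 1.039537 = 479.4 W/m².

Q̄ ≈ 479 W/m²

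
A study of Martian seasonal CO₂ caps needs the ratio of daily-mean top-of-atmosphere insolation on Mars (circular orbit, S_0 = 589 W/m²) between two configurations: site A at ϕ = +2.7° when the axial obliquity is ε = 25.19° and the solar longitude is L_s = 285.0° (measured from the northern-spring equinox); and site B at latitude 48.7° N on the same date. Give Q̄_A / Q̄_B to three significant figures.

— Configuration A (ϕ=+2.7°):
Solar declination: sin δ = sin ε · sin L_s = sin 25.19° × sin 285.0° = -0.41112, so δ = -24.275°.
cos h₀ = −tan(+2.7°) tan(-24.275°) = 0.0213, h₀ = 1.5495 rad.
Bracket: h₀ sin ϕ sin δ + cos ϕ cos δ sin h₀ = 1.5495×0.04711×-0.41112 + 0.99889×0.91158×0.99977 = -0.030011 + 0.910359 = 0.880348.
Q̄ = (S_0/π) × [bracket] = (589/π) × 0.880348 = 165.05 W/m².
— Configuration B (ϕ=+48.7°):
cos h₀ = −tan(+48.7°) tan(-24.275°) = 0.5134, h₀ = 1.0317 rad.
Bracket: h₀ sin ϕ sin δ + cos ϕ cos δ sin h₀ = 1.0317×0.75126×-0.41112 + 0.66000×0.91158×0.85818 = -0.318649 + 0.516318 = 0.197669.
Q̄ = (S_0/π) × [bracket] = (589/π) × 0.197669 = 37.060 W/m².
Ratio Q̄_A / Q̄_B = 165.05 / 37.060 = 4.454.

Q̄_A / Q̄_B ≈ 4.45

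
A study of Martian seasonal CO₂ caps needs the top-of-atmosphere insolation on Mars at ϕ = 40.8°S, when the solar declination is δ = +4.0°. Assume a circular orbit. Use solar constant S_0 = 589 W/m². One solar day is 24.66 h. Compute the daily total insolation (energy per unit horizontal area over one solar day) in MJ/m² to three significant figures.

cos h₀ = −tan(-40.8°) tan(+4.000°) = 0.0604, h₀ = 1.5104 rad.
Bracket: h₀ sin ϕ sin δ + cos ϕ cos δ sin h₀ = 1.5104×-0.65342×0.06976 + 0.75700×0.99756×0.99818 = -0.068848 + 0.753779 = 0.684931.
Q̄ = (S_0/π) × [bracket] = (589/π) × 0.684931 = 128.41 W/m².
Daily total = Q̄ × 24.66 h × 3600 s/h = 128.41 × 24.66 × 3600 / 10⁶ = 11.40 MJ/m².

11.4 MJ/m²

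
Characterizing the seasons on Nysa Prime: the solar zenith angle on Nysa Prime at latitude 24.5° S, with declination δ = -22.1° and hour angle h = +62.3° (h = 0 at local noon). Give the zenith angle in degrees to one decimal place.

cos θ_z = sin φ sin δ + cos φ cos δ cos h = 0.156018 + 0.391911 = 0.547929.
θ_z = arccos(0.547929) = 56.8°.

θ_z = 56.8°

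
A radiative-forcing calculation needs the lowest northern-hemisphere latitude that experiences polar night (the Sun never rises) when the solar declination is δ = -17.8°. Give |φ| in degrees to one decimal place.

Polar night requires cos H₀ = −tan φ tan δ ≥ 1, i.e. tan φ tan δ ≤ −1.
The boundary is |tan φ| · |tan δ| = 1, so |φ| = 90° − |δ| = 90° − 17.8° = 72.2° in the northern hemisphere.

|φ| = 72.2°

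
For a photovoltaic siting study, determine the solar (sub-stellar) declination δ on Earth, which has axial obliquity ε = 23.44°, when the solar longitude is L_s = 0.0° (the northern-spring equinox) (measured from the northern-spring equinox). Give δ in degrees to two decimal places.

sin δ = sin ε · sin L_s = sin 23.44° × sin 0.0° = 0.000000.
δ = arcsin(0.000000) = +0.00°.

δ = +0.00°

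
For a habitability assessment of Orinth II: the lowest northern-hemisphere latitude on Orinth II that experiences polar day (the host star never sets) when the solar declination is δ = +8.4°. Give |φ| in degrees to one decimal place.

Polar day requires cos H₀ = −tan φ tan δ ≤ −1, i.e. tan φ tan δ ≥ 1.
The boundary is |tan φ| · |tan δ| = 1, so |φ| = 90° − |δ| = 90° − 8.4° = 81.6° in the northern hemisphere.

|φ| = 81.6°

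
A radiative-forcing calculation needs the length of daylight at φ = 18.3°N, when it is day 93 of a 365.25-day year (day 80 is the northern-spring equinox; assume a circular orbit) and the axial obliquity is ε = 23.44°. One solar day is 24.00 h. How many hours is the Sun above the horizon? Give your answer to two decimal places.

Solar longitude: λ_s = 360° × (93 − 80)/365.25 = 12.813°.
sin δ = sin 23.44° × sin 12.813° = 0.08822, so δ = +5.061°.
cos H₀ = −tan φ · tan δ = −tan(+18.3°) × tan(+5.061°) = -0.0293, so H₀ = 1.6001 rad = 91.68°.
Daylight = 2H₀/(2π) × 24.00 h = (1.6001/π) × 24.00 = 12.22 h.

12.22 h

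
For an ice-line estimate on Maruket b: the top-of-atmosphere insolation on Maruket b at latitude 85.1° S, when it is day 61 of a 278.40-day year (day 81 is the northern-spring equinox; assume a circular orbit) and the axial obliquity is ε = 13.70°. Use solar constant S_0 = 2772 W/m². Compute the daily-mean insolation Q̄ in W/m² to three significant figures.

Solar longitude: L_s = 360° × (61 − 81)/278.40 = -25.862°, i.e. -25.862° + 360° = 334.138°.
sin δ = sin 13.70° × sin 334.138° = -0.10331, so δ = -5.930°.
cos h₀ = −tan(-85.1°) tan(-5.930°) = -1.2115 ≤ −1 ⇒ polar day, h₀ = π.
Bracket: h₀ sin ϕ sin δ + cos ϕ cos δ sin h₀ = 3.1416×-0.99635×-0.10331 + 0.08542×0.99465×0.00000 = 0.323374 + 0.000000 = 0.323374.
Q̄ = (S_0/π) × [bracket] = (2772/π) × 0.323374 = 285.3 W/m².

Q̄ ≈ 285 W/m²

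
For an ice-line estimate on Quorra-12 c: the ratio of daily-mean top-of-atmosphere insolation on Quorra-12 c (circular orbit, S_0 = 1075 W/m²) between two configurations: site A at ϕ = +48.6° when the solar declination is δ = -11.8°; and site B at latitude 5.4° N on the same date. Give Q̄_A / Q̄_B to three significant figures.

Q̄_A / Q̄_B ≈ 0.450

— Configuration A (ϕ=+48.6°):
cos h₀ = −tan(+48.6°) tan(-11.800°) = 0.2370, h₀ = 1.3316 rad.
Bracket: h₀ sin ϕ sin δ + cos ϕ cos δ sin h₀ = 1.3316×0.75011×-0.20450 + 0.66131×0.97887×0.97152 = -0.204264 + 0.628900 = 0.424636.
Q̄ = (S_0/π) × [bracket] = (1075/π) × 0.424636 = 145.30 W/m².
— Configuration B (ϕ=+5.4°):
cos h₀ = −tan(+5.4°) tan(-11.800°) = 0.0197, h₀ = 1.5510 rad.
Bracket: h₀ sin ϕ sin δ + cos ϕ cos δ sin h₀ = 1.5510×0.09411×-0.20450 + 0.99556×0.97887×0.99980 = -0.029850 + 0.974329 = 0.944479.
Q̄ = (S_0/π) × [bracket] = (1075/π) × 0.944479 = 323.18 W/m².
Ratio Q̄_A / Q̄_B = 145.30 / 323.18 = 0.4496.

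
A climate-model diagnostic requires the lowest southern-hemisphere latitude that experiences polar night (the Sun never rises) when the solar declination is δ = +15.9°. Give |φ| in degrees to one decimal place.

|φ| = 74.1°

Polar night requires cos H₀ = −tan φ tan δ ≥ 1, i.e. tan φ tan δ ≤ −1.
The boundary is |tan φ| · |tan δ| = 1, so |φ| = 90° − |δ| = 90° − 15.9° = 74.1° in the southern hemisphere.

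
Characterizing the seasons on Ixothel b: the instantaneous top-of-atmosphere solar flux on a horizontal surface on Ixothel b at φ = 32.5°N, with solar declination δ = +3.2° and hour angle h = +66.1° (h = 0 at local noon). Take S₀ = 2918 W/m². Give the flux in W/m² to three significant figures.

cos θ_z = sin φ sin δ + cos φ cos δ cos h = 0.029993 + 0.341160 = 0.371153.
Flux = S₀ · cos θ_z = 2918 × 0.371153 = 1083 W/m².

1.08e+03 W/m²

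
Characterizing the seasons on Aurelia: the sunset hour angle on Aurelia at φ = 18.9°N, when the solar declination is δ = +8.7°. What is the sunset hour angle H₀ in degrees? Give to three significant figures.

H₀ = 93.0°

cos H₀ = −tan φ · tan δ = −tan(+18.9°) × tan(+8.700°) = -0.0524, so H₀ = 1.6232 rad = 93.00°.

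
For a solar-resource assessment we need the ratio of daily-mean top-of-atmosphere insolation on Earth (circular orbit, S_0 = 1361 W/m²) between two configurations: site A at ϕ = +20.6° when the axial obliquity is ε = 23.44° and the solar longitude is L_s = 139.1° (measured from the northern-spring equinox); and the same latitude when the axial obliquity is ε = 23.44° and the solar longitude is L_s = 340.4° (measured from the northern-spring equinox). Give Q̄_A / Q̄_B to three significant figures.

Q̄_A / Q̄_B ≈ 1.23

— Configuration A (ϕ=+20.6°):
Solar declination: sin δ = sin ε · sin L_s = sin 23.44° × sin 139.1° = 0.26045, so δ = +15.097°.
cos h₀ = −tan(+20.6°) tan(+15.097°) = -0.1014, h₀ = 1.6724 rad.
Bracket: h₀ sin ϕ sin δ + cos ϕ cos δ sin h₀ = 1.6724×0.35184×0.26045 + 0.93606×0.96549×0.99485 = 0.153253 + 0.899102 = 1.052355.
Q̄ = (S_0/π) × [bracket] = (1361/π) × 1.052355 = 455.90 W/m².
— Configuration B (ϕ=+20.6°):
Solar declination: sin δ = sin ε · sin L_s = sin 23.44° × sin 340.4° = -0.13344, so δ = -7.668°.
cos h₀ = −tan(+20.6°) tan(-7.668°) = 0.0506, h₀ = 1.5202 rad.
Bracket: h₀ sin ϕ sin δ + cos ϕ cos δ sin h₀ = 1.5202×0.35184×-0.13344 + 0.93606×0.99106×0.99872 = -0.071373 + 0.926504 = 0.855131.
Q̄ = (S_0/π) × [bracket] = (1361/π) × 0.855131 = 370.46 W/m².
Ratio Q̄_A / Q̄_B = 455.90 / 370.46 = 1.231.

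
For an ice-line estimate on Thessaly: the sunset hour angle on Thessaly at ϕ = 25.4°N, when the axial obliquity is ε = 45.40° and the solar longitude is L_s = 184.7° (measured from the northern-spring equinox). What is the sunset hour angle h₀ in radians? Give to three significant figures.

h₀ = 1.54 rad

Solar declination: sin δ = sin ε · sin L_s = sin 45.40° × sin 184.7° = -0.05834, so δ = -3.345°.
cos h₀ = −tan ϕ · tan δ = −tan(+25.4°) × tan(-3.345°) = 0.0278, so h₀ = 1.5430 rad = 88.41°.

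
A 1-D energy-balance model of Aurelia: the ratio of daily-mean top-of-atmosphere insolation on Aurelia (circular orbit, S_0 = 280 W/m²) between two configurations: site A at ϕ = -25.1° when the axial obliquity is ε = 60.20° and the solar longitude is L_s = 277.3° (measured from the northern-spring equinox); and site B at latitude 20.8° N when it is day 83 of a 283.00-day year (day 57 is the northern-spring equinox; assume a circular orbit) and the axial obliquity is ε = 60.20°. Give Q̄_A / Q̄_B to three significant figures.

— Configuration A (ϕ=-25.1°):
Solar declination: sin δ = sin ε · sin L_s = sin 60.20° × sin 277.3° = -0.86073, so δ = -59.399°.
cos h₀ = −tan(-25.1°) tan(-59.399°) = -0.7920, h₀ = 2.4849 rad.
Bracket: h₀ sin ϕ sin δ + cos ϕ cos δ sin h₀ = 2.4849×-0.42420×-0.86073 + 0.90557×0.50906×0.61047 = 0.907291 + 0.281420 = 1.188711.
Q̄ = (S_0/π) × [bracket] = (280/π) × 1.188711 = 105.95 W/m².
— Configuration B (ϕ=+20.8°):
Solar longitude: L_s = 360° × (83 − 57)/283.00 = 33.074°.
sin δ = sin 60.20° × sin 33.074° = 0.47356, so δ = +28.266°.
cos h₀ = −tan(+20.8°) tan(+28.266°) = -0.2042, h₀ = 1.7765 rad.
Bracket: h₀ sin ϕ sin δ + cos ϕ cos δ sin h₀ = 1.7765×0.35511×0.47356 + 0.93483×0.88076×0.97892 = 0.298747 + 0.806004 = 1.104751.
Q̄ = (S_0/π) × [bracket] = (280/π) × 1.104751 = 98.463 W/m².
Ratio Q̄_A / Q̄_B = 105.95 / 98.463 = 1.076.

Q̄_A / Q̄_B ≈ 1.08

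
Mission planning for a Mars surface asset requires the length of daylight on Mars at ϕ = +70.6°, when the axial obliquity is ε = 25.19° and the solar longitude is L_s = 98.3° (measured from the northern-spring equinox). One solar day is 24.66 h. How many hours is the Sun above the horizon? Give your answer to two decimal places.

Solar declination: sin δ = sin ε · sin L_s = sin 25.19° × sin 98.3° = 0.42116, so δ = +24.908°.
Sunrise equation: cos h₀ = −tan ϕ · tan δ = -1.3186 ≤ −1, so the Sun never sets (polar day) and h₀ = π.
Daylight = 2h₀/(2π) × 24.66 h = (3.1416/π) × 24.66 = 24.66 h.

24.66 h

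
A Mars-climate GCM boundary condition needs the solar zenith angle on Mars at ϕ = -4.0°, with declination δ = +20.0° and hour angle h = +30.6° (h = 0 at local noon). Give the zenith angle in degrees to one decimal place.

cos θ_z = sin ϕ sin δ + cos ϕ cos δ cos h = -0.023858 + 0.806863 = 0.783005.
θ_z = arccos(0.783005) = 38.5°.

θ_z = 38.5°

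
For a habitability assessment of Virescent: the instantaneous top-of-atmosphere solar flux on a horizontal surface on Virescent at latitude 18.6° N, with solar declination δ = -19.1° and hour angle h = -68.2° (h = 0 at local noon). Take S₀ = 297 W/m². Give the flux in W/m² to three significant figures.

cos θ_z = sin φ sin δ + cos φ cos δ cos h = -0.104369 + 0.332594 = 0.228225.
Flux = S₀ · cos θ_z = 297 × 0.228225 = 67.78 W/m².

67.8 W/m²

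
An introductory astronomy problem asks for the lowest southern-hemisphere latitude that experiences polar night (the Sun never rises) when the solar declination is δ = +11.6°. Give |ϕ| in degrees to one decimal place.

Polar night requires cos h₀ = −tan ϕ tan δ ≥ 1, i.e. tan ϕ tan δ ≤ −1.
The boundary is |tan ϕ| · |tan δ| = 1, so |ϕ| = 90° − |δ| = 90° − 11.6° = 78.4° in the southern hemisphere.

|ϕ| = 78.4°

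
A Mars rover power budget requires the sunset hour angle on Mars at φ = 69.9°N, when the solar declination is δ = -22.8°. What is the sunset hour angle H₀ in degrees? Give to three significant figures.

cos H₀ = −tan φ · tan δ = 1.1487 ≥ 1, so the Sun never rises (polar night) and H₀ = 0.

H₀ = 0.00°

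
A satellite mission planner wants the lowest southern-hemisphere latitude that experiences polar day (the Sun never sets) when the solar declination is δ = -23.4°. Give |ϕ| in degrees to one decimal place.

Polar day requires cos h₀ = −tan ϕ tan δ ≤ −1, i.e. tan ϕ tan δ ≥ 1.
The boundary is |tan ϕ| · |tan δ| = 1, so |ϕ| = 90° − |δ| = 90° − 23.4° = 66.6° in the southern hemisphere.

|ϕ| = 66.6°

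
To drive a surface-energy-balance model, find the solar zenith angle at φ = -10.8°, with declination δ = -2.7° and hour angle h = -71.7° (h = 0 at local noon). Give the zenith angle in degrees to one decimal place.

cos θ_z = sin φ sin δ + cos φ cos δ cos h = 0.008827 + 0.308088 = 0.316915.
θ_z = arccos(0.316915) = 71.5°.

θ_z = 71.5°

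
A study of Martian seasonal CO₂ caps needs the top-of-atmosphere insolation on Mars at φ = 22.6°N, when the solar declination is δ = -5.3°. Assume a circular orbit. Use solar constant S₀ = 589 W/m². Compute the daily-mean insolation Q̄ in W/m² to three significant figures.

Q̄ ≈ 162 W/m²

cos H₀ = −tan(+22.6°) tan(-5.300°) = 0.0386, H₀ = 1.5322 rad.
Bracket: H₀ sin φ sin δ + cos φ cos δ sin H₀ = 1.5322×0.38430×-0.09237 + 0.92321×0.99572×0.99925 = -0.054390 + 0.918569 = 0.864179.
Q̄ = (S₀/π) × [bracket] = (589/π) × 0.864179 = 162.0 W/m².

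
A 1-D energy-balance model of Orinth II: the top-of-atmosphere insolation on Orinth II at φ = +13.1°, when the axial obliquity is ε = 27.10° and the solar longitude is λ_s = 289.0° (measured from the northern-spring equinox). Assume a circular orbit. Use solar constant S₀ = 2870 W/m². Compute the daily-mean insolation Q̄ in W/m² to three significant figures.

Q̄ ≈ 668 W/m²

Solar declination: sin δ = sin ε · sin λ_s = sin 27.10° × sin 289.0° = -0.43073, so δ = -25.514°.
cos H₀ = −tan(+13.1°) tan(-25.514°) = 0.1111, H₀ = 1.4595 rad.
Bracket: H₀ sin φ sin δ + cos φ cos δ sin H₀ = 1.4595×0.22665×-0.43073 + 0.97398×0.90248×0.99381 = -0.142484 + 0.873556 = 0.731072.
Q̄ = (S₀/π) × [bracket] = (2870/π) × 0.731072 = 667.9 W/m².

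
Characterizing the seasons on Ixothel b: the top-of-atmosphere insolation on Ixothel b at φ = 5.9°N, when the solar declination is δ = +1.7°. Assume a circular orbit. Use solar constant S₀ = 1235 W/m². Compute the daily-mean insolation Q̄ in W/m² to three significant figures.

Q̄ ≈ 393 W/m²

cos H₀ = −tan(+5.9°) tan(+1.700°) = -0.0031, H₀ = 1.5739 rad.
Bracket: H₀ sin φ sin δ + cos φ cos δ sin H₀ = 1.5739×0.10279×0.02967 + 0.99470×0.99956×1.00000 = 0.004800 + 0.994262 = 0.999062.
Q̄ = (S₀/π) × [bracket] = (1235/π) × 0.999062 = 392.7 W/m².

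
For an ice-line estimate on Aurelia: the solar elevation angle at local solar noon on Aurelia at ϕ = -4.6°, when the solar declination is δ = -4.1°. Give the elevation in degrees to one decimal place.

At local noon the hour angle is zero, so the zenith angle equals |ϕ − δ| = |-4.6° − (-4.100°)| = 0.500°.
Elevation = 90° − 0.500° = 89.5°.

89.5°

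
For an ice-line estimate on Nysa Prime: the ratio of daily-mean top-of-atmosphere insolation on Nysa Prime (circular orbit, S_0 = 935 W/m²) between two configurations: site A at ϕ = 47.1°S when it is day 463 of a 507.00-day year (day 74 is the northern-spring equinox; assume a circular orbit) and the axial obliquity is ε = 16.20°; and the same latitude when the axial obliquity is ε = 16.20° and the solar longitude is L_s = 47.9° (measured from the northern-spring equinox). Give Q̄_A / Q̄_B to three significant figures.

— Configuration A (ϕ=-47.1°):
Solar longitude: L_s = 360° × (463 − 74)/507.00 = 276.213°.
sin δ = sin 16.20° × sin 276.213° = -0.27735, so δ = -16.102°.
cos h₀ = −tan(-47.1°) tan(-16.102°) = -0.3107, h₀ = 1.8867 rad.
Bracket: h₀ sin ϕ sin δ + cos ϕ cos δ sin h₀ = 1.8867×-0.73254×-0.27735 + 0.68072×0.96077×0.95052 = 0.383321 + 0.621655 = 1.004976.
Q̄ = (S_0/π) × [bracket] = (935/π) × 1.004976 = 299.10 W/m².
— Configuration B (ϕ=-47.1°):
Solar declination: sin δ = sin ε · sin L_s = sin 16.20° × sin 47.9° = 0.20700, so δ = +11.947°.
cos h₀ = −tan(-47.1°) tan(+11.947°) = 0.2277, h₀ = 1.3411 rad.
Bracket: h₀ sin ϕ sin δ + cos ϕ cos δ sin h₀ = 1.3411×-0.73254×0.20700 + 0.68072×0.97834×0.97373 = -0.203359 + 0.648480 = 0.445121.
Q̄ = (S_0/π) × [bracket] = (935/π) × 0.445121 = 132.48 W/m².
Ratio Q̄_A / Q̄_B = 299.10 / 132.48 = 2.258.

Q̄_A / Q̄_B ≈ 2.26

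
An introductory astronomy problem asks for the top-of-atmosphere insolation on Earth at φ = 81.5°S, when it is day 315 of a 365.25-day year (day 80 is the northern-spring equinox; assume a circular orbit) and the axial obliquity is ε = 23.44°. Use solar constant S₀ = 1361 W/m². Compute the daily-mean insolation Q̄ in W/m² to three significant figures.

Q̄ ≈ 420 W/m²

Solar longitude: λ_s = 360° × (315 − 80)/365.25 = 231.622°.
sin δ = sin 23.44° × sin 231.622° = -0.31184, so δ = -18.170°.
cos H₀ = −tan(-81.5°) tan(-18.170°) = -2.1961 ≤ −1 ⇒ polar day, H₀ = π.
Bracket: H₀ sin φ sin δ + cos φ cos δ sin H₀ = 3.1416×-0.98902×-0.31184 + 0.14781×0.95013×0.00000 = 0.968920 + 0.000000 = 0.968920.
Q̄ = (S₀/π) × [bracket] = (1361/π) × 0.968920 = 419.8 W/m².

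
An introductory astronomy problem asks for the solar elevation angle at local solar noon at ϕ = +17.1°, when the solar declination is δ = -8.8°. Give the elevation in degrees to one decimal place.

64.1°

At local noon the hour angle is zero, so the zenith angle equals |ϕ − δ| = |+17.1° − (-8.800°)| = 25.900°.
Elevation = 90° − 25.900° = 64.1°.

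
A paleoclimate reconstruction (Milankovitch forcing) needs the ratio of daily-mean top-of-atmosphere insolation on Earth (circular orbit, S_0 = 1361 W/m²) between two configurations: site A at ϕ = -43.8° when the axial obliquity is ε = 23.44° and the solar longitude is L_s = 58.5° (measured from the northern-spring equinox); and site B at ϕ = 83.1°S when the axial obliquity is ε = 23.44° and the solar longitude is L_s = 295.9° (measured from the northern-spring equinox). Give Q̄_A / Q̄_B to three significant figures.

Q̄_A / Q̄_B ≈ 0.315

— Configuration A (ϕ=-43.8°):
Solar declination: sin δ = sin ε · sin L_s = sin 23.44° × sin 58.5° = 0.33917, so δ = +19.826°.
cos h₀ = −tan(-43.8°) tan(+19.826°) = 0.3457, h₀ = 1.2178 rad.
Bracket: h₀ sin ϕ sin δ + cos ϕ cos δ sin h₀ = 1.2178×-0.69214×0.33917 + 0.72176×0.94072×0.93833 = -0.285882 + 0.637102 = 0.351220.
Q̄ = (S_0/π) × [bracket] = (1361/π) × 0.351220 = 152.16 W/m².
— Configuration B (ϕ=-83.1°):
Solar declination: sin δ = sin ε · sin L_s = sin 23.44° × sin 295.9° = -0.35783, so δ = -20.967°.
cos h₀ = −tan(-83.1°) tan(-20.967°) = -3.1667 ≤ −1 ⇒ polar day, h₀ = π.
Bracket: h₀ sin ϕ sin δ + cos ϕ cos δ sin h₀ = 3.1416×-0.99276×-0.35783 + 0.12014×0.93379×0.00000 = 1.116020 + 0.000000 = 1.116020.
Q̄ = (S_0/π) × [bracket] = (1361/π) × 1.116020 = 483.48 W/m².
Ratio Q̄_A / Q̄_B = 152.16 / 483.48 = 0.3147.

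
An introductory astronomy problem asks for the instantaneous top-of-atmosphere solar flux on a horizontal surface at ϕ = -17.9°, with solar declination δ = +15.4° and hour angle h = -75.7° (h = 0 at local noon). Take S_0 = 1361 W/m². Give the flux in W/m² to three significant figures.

cos θ_z = sin ϕ sin δ + cos ϕ cos δ cos h = -0.081620 + 0.226604 = 0.144984.
Flux = S_0 · cos θ_z = 1361 × 0.144984 = 197.3 W/m².

197 W/m²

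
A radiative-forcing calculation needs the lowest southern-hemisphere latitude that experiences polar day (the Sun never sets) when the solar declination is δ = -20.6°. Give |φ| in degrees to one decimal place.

Polar day requires cos H₀ = −tan φ tan δ ≤ −1, i.e. tan φ tan δ ≥ 1.
The boundary is |tan φ| · |tan δ| = 1, so |φ| = 90° − |δ| = 90° − 20.6° = 69.4° in the southern hemisphere.

|φ| = 69.4°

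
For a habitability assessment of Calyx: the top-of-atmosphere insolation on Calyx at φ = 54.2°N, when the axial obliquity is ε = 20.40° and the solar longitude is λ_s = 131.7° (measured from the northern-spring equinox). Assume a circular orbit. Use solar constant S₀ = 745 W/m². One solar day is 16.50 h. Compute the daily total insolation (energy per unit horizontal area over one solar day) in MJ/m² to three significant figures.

13.2 MJ/m²

Solar declination: sin δ = sin ε · sin λ_s = sin 20.40° × sin 131.7° = 0.26026, so δ = +15.085°.
cos H₀ = −tan(+54.2°) tan(+15.085°) = -0.3737, H₀ = 1.9538 rad.
Bracket: H₀ sin φ sin δ + cos φ cos δ sin H₀ = 1.9538×0.81106×0.26026 + 0.58496×0.96554×0.92754 = 0.412421 + 0.523877 = 0.936298.
Q̄ = (S₀/π) × [bracket] = (745/π) × 0.936298 = 222.03 W/m².
Daily total = Q̄ × 16.50 h × 3600 s/h = 222.03 × 16.50 × 3600 / 10⁶ = 13.19 MJ/m².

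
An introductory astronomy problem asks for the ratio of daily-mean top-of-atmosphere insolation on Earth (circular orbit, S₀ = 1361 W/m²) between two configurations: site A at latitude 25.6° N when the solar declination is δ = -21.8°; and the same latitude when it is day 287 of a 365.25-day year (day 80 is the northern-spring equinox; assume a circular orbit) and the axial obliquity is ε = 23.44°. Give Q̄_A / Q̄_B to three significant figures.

Q̄_A / Q̄_B ≈ 0.767

— Configuration A (φ=+25.6°):
cos H₀ = −tan(+25.6°) tan(-21.800°) = 0.1916, H₀ = 1.3780 rad.
Bracket: H₀ sin φ sin δ + cos φ cos δ sin H₀ = 1.3780×0.43209×-0.37137 + 0.90183×0.92849×0.98147 = -0.221121 + 0.821824 = 0.600703.
Q̄ = (S₀/π) × [bracket] = (1361/π) × 0.600703 = 260.24 W/m².
— Configuration B (φ=+25.6°):
Solar longitude: λ_s = 360° × (287 − 80)/365.25 = 204.025°.
sin δ = sin 23.44° × sin 204.025° = -0.16195, so δ = -9.320°.
cos H₀ = −tan(+25.6°) tan(-9.320°) = 0.0786, H₀ = 1.4921 rad.
Bracket: H₀ sin φ sin δ + cos φ cos δ sin H₀ = 1.4921×0.43209×-0.16195 + 0.90183×0.98680×0.99690 = -0.104413 + 0.887167 = 0.782754.
Q̄ = (S₀/π) × [bracket] = (1361/π) × 0.782754 = 339.10 W/m².
Ratio Q̄_A / Q̄_B = 260.24 / 339.10 = 0.7674.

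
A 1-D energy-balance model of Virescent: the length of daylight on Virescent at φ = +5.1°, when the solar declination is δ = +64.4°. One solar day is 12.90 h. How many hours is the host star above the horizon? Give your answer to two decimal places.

cos H₀ = −tan φ · tan δ = −tan(+5.1°) × tan(+64.400°) = -0.1863, so H₀ = 1.7582 rad = 100.74°.
Daylight = 2H₀/(2π) × 12.90 h = (1.7582/π) × 12.90 = 7.22 h.

7.22 h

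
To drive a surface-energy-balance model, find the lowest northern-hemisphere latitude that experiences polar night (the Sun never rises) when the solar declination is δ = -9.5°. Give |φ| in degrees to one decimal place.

|φ| = 80.5°

Polar night requires cos H₀ = −tan φ tan δ ≥ 1, i.e. tan φ tan δ ≤ −1.
The boundary is |tan φ| · |tan δ| = 1, so |φ| = 90° − |δ| = 90° − 9.5° = 80.5° in the northern hemisphere.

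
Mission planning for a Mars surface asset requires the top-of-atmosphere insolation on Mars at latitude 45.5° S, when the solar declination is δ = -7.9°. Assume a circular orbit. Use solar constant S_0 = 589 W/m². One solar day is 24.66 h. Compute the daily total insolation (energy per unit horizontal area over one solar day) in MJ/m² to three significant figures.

cos h₀ = −tan(-45.5°) tan(-7.900°) = -0.1412, h₀ = 1.7125 rad.
Bracket: h₀ sin ϕ sin δ + cos ϕ cos δ sin h₀ = 1.7125×-0.71325×-0.13744 + 0.70091×0.99051×0.98998 = 0.167875 + 0.687302 = 0.855177.
Q̄ = (S_0/π) × [bracket] = (589/π) × 0.855177 = 160.33 W/m².
Daily total = Q̄ × 24.66 h × 3600 s/h = 160.33 × 24.66 × 3600 / 10⁶ = 14.23 MJ/m².

14.2 MJ/m²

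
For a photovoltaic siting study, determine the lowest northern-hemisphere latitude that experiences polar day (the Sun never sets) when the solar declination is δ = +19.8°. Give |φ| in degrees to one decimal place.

|φ| = 70.2°

Polar day requires cos H₀ = −tan φ tan δ ≤ −1, i.e. tan φ tan δ ≥ 1.
The boundary is |tan φ| · |tan δ| = 1, so |φ| = 90° − |δ| = 90° − 19.8° = 70.2° in the northern hemisphere.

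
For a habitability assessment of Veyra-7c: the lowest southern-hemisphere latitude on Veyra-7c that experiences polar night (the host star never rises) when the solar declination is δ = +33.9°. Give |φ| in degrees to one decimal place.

Polar night requires cos H₀ = −tan φ tan δ ≥ 1, i.e. tan φ tan δ ≤ −1.
The boundary is |tan φ| · |tan δ| = 1, so |φ| = 90° − |δ| = 90° − 33.9° = 56.1° in the southern hemisphere.

|φ| = 56.1°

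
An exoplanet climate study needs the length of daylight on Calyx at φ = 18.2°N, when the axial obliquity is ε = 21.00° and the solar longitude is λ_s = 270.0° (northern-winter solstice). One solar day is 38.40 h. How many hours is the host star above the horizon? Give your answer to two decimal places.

17.65 h

Solar declination: sin δ = sin ε · sin λ_s = sin 21.00° × sin 270.0° = -0.35837, so δ = -21.000°.
cos H₀ = −tan φ · tan δ = −tan(+18.2°) × tan(-21.000°) = 0.1262, so H₀ = 1.4443 rad = 82.75°.
Daylight = 2H₀/(2π) × 38.40 h = (1.4443/π) × 38.40 = 17.65 h.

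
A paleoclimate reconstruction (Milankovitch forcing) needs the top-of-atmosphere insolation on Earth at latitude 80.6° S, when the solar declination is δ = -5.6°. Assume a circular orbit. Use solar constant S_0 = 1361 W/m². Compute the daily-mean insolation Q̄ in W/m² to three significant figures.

cos h₀ = −tan(-80.6°) tan(-5.600°) = -0.5923, h₀ = 2.2047 rad.
Bracket: h₀ sin ϕ sin δ + cos ϕ cos δ sin h₀ = 2.2047×-0.98657×-0.09758 + 0.16333×0.99523×0.80573 = 0.212245 + 0.130972 = 0.343217.
Q̄ = (S_0/π) × [bracket] = (1361/π) × 0.343217 = 148.7 W/m².

Q̄ ≈ 149 W/m²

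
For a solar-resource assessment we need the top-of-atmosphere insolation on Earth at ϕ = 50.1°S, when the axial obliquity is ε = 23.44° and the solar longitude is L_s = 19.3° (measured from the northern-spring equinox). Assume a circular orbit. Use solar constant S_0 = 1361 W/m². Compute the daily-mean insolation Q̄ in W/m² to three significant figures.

Q̄ ≈ 210 W/m²

Solar declination: sin δ = sin ε · sin L_s = sin 23.44° × sin 19.3° = 0.13147, so δ = +7.555°.
cos h₀ = −tan(-50.1°) tan(+7.555°) = 0.1586, h₀ = 1.4115 rad.
Bracket: h₀ sin ϕ sin δ + cos ϕ cos δ sin h₀ = 1.4115×-0.76717×0.13147 + 0.64145×0.99132×0.98734 = -0.142364 + 0.627832 = 0.485468.
Q̄ = (S_0/π) × [bracket] = (1361/π) × 0.485468 = 210.3 W/m².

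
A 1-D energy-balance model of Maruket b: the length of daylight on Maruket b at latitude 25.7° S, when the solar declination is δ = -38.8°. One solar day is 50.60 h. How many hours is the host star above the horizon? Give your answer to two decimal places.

cos H₀ = −tan φ · tan δ = −tan(-25.7°) × tan(-38.800°) = -0.3869, so H₀ = 1.9681 rad = 112.76°.
Daylight = 2H₀/(2π) × 50.60 h = (1.9681/π) × 50.60 = 31.70 h.

31.70 h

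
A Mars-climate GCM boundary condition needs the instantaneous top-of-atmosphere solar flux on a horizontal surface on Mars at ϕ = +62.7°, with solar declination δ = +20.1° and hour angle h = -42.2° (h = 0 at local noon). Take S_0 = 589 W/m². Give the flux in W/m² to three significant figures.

368 W/m²

cos θ_z = sin ϕ sin δ + cos ϕ cos δ cos h = 0.305382 + 0.319076 = 0.624458.
Flux = S_0 · cos θ_z = 589 × 0.624458 = 367.8 W/m².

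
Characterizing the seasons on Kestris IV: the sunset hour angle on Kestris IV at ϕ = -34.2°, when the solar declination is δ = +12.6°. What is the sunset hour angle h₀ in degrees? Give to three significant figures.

cos h₀ = −tan ϕ · tan δ = −tan(-34.2°) × tan(+12.600°) = 0.1519, so h₀ = 1.4183 rad = 81.26°.

h₀ = 81.3°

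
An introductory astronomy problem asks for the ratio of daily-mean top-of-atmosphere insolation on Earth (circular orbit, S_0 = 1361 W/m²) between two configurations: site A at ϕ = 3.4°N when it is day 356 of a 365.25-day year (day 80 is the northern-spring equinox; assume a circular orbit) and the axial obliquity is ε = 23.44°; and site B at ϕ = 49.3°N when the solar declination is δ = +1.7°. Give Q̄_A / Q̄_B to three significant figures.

— Configuration A (ϕ=+3.4°):
Solar longitude: L_s = 360° × (356 − 80)/365.25 = 272.033°.
sin δ = sin 23.44° × sin 272.033° = -0.39754, so δ = -23.424°.
cos h₀ = −tan(+3.4°) tan(-23.424°) = 0.0257, h₀ = 1.5451 rad.
Bracket: h₀ sin ϕ sin δ + cos ϕ cos δ sin h₀ = 1.5451×0.05931×-0.39754 + 0.99824×0.91759×0.99967 = -0.036431 + 0.915673 = 0.879242.
Q̄ = (S_0/π) × [bracket] = (1361/π) × 0.879242 = 380.91 W/m².
— Configuration B (ϕ=+49.3°):
cos h₀ = −tan(+49.3°) tan(+1.700°) = -0.0345, h₀ = 1.6053 rad.
Bracket: h₀ sin ϕ sin δ + cos ϕ cos δ sin h₀ = 1.6053×0.75813×0.02967 + 0.65210×0.99956×0.99940 = 0.036109 + 0.651422 = 0.687531.
Q̄ = (S_0/π) × [bracket] = (1361/π) × 0.687531 = 297.85 W/m².
Ratio Q̄_A / Q̄_B = 380.91 / 297.85 = 1.279.

Q̄_A / Q̄_B ≈ 1.28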